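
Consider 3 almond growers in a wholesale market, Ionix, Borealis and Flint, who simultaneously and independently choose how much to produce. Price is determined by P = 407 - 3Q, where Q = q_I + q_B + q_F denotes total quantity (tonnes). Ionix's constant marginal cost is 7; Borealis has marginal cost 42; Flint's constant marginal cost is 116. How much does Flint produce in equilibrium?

Ionix's profit: π_I = (407 - 3Q)q_I - (7q_I). Setting ∂π_I/∂q_I = 0: 400 - 6q_I - 3(q_B + q_F) = 0.
Borealis's first-order condition: 365 - 6q_B - 3(q_I + q_F) = 0.
Flint's profit: π_F = (407 - 3Q)q_F - (116q_F). Setting ∂π_F/∂q_F = 0: 291 - 6q_F - 3(q_I + q_B) = 0.
Adding the 3 first-order conditions: 1056 − 12Q = 0, so Q = 88.
Back-substituting: q_I = (400 − 264)/3 = 136/3, q_B = (365 − 264)/3 = 101/3, q_F = (291 − 264)/3 = 9.

9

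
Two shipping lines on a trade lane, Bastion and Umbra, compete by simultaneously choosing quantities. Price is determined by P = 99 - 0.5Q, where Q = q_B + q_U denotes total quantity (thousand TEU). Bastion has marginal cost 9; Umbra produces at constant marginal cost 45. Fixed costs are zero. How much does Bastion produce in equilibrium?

Bastion's profit: π_B = (99 - 0.5Q)q_B - (9q_B). Setting ∂π_B/∂q_B = 0: 90 - q_B - (1/2)(q_U) = 0.
Umbra's profit: π_U = (99 - 0.5Q)q_U - (45q_U). Setting ∂π_U/∂q_U = 0: 54 - q_U - (1/2)(q_B) = 0.
Rearranging gives the reaction functions q_B = (90 - (1/2)q_U) and q_U = (54 - (1/2)q_B).
Solving the pair: q_B = 84, q_U = 12.

84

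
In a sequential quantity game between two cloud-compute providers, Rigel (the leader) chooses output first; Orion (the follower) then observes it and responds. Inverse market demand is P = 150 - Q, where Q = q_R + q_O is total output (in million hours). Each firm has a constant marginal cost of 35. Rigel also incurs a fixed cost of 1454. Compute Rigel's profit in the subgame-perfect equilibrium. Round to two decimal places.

199.13

Solve by backward induction. Given q_R, the follower Orion maximises π_O = (150 - q_R - q_O)q_O - 35q_O.
∂π_O/∂q_O = 115 - q_R - 2q_O = 0 gives the reaction function q_O = (115 - q_R)/2.
The leader anticipates this reaction. Substituting into P = 150 - Q gives P = 185/2 - (1/2)q_R, so π_R = (185/2 - (1/2)q_R)q_R - 35q_R.
Leader FOC: 115/2 - q_R = 0, so q_R = 115/2.
Then q_O = (115 - 115/2)/2 = 115/4.
Price P = 150 - 345/4 = 255/4.
Rigel's profit: (255/4 - 35)·(115/2) - 1454 = 1593/8.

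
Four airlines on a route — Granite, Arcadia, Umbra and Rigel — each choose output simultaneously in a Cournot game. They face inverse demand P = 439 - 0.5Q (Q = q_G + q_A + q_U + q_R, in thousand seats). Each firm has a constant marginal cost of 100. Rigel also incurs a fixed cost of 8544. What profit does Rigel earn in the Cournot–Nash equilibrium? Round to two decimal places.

A representative firm's profit is π_i = q_i(439 - 0.5Q) - 100q_i.
First-order condition (treating rivals' output as given): 339 - q_i - (1/2)·Σ_{j≠i} q_j = 0.
By symmetry each firm produces the same amount; substituting Σ_{j≠i} q_j = 3q_i yields q_i = 339/(5/2) = 678/5.
Price P = 439 - (1/2)·542.4000 = 839/5.
Rigel's profit: (839/5 - 100)·(678/5) - 8544 = 649.6800.

649.68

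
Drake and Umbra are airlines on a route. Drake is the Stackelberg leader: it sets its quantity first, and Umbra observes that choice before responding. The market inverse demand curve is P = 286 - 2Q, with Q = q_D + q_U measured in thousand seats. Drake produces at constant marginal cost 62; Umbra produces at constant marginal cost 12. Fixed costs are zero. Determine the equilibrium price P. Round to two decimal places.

Solve by backward induction. Given q_D, the follower Umbra maximises π_U = (286 - 2q_D - 2q_U)q_U - 12q_U.
∂π_U/∂q_U = 274 - 2q_D - 4q_U = 0 gives the reaction function q_U = (274 - 2q_D)/4.
Drake substitutes q_U(q_D) into its own profit: π_D = q_D(286 - 2q_D - (274 - 2q_D)/2) - 62q_D = (149 - q_D)q_D - 62q_D.
Maximising: ∂π_D/∂q_D = 87 - 2q_D = 0, giving q_D = 87/2.
Then q_U = (274 - 2·(87/2))/4 = 187/4.
Total output Q = 361/4, so price P = 286 - 2·(361/4) = 211/2.

105.50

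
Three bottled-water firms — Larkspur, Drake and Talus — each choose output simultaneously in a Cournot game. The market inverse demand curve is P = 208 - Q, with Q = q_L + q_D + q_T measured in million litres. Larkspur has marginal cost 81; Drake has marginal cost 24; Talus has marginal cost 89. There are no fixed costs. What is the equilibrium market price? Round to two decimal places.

100.50

Larkspur's profit: π_L = (208 - Q)q_L - (81q_L). Setting ∂π_L/∂q_L = 0: 127 - 2q_L - (q_D + q_T) = 0.
Drake's first-order condition: 184 - 2q_D - (q_L + q_T) = 0.
Talus's first-order condition: 119 - 2q_T - (q_L + q_D) = 0.
Adding the 3 conditions: 430 − 2Q − 2Q = 0, i.e. Q = 215/2.
Back-substituting: q_L = (127 − 215/2) = 39/2, q_D = (184 − 215/2) = 153/2, q_T = (119 − 215/2) = 23/2.
Total output Q = 215/2, so price P = 208 - 215/2 = 201/2.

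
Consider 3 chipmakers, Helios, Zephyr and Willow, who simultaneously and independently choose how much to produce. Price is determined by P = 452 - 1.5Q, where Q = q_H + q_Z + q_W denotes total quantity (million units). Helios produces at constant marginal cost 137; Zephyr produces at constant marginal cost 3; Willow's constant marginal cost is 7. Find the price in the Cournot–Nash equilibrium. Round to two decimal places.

Helios's profit: π_H = (452 - 1.5Q)q_H - (137q_H). Setting ∂π_H/∂q_H = 0: 315 - 3q_H - (3/2)(q_Z + q_W) = 0.
Zephyr's profit: π_Z = (452 - 1.5Q)q_Z - (3q_Z). Setting ∂π_Z/∂q_Z = 0: 449 - 3q_Z - (3/2)(q_H + q_W) = 0.
Willow's profit: π_W = (452 - 1.5Q)q_W - (7q_W). Setting ∂π_W/∂q_W = 0: 445 - 3q_W - (3/2)(q_H + q_Z) = 0.
Summing all 3 equations gives 1209 − 6Q = 0, hence Q = 403/2.
Back-substituting: q_H = (315 − 1209/4)/(3/2) = 17/2, q_Z = (449 − 1209/4)/(3/2) = 587/6, q_W = (445 − 1209/4)/(3/2) = 571/6.
Total output Q = 403/2, so price P = 452 - (3/2)·(403/2) = 599/4.

149.75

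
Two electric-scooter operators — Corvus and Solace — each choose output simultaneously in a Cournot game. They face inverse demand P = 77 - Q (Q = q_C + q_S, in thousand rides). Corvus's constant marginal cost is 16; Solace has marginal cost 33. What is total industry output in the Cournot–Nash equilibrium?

35

Corvus's profit: π_C = (77 - Q)q_C - (16q_C). Setting ∂π_C/∂q_C = 0: 61 - 2q_C - (q_S) = 0.
Solace's first-order condition: 44 - 2q_S - (q_C) = 0.
Rearranging gives the reaction functions q_C = (61 - q_S)/2 and q_S = (44 - q_C)/2.
Substituting one into the other gives q_C = 26 and q_S = 9.
Total output Q = 26 + 9 = 35.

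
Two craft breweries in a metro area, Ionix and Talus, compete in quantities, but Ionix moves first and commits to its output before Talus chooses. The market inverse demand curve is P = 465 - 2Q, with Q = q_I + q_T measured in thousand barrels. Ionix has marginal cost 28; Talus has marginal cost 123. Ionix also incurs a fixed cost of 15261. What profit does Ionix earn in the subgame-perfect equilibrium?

The follower Talus best-responds to any q_I: π_T = (465 - 2Q)q_T - 123q_T.
Setting the follower's marginal profit to zero, 342 - 2q_I - 4q_T = 0, i.e. q_T = (342 - 2q_I)/4.
Ionix substitutes q_T(q_I) into its own profit: π_I = q_I(465 - 2q_I - (342 - 2q_I)/2) - 28q_I = (294 - q_I)q_I - 28q_I.
Maximising: ∂π_I/∂q_I = 266 - 2q_I = 0, giving q_I = 133.
Then q_T = (342 - 2·133)/4 = 19.
Price P = 465 - 2·152 = 161.
Ionix's profit: (161 - 28)·133 - 15261 = 2428.

2428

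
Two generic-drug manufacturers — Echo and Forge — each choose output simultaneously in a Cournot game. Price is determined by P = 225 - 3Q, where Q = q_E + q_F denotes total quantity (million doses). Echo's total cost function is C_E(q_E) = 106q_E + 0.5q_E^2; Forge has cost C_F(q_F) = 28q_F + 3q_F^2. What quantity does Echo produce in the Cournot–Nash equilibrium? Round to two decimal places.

11.16

Echo's profit: π_E = (225 - 3Q)q_E - (106q_E + (1/2)q_E²). Setting ∂π_E/∂q_E = 0: 119 - 7q_E - 3(q_F) = 0.
Forge's profit: π_F = (225 - 3Q)q_F - (28q_F + 3q_F²). Setting ∂π_F/∂q_F = 0: 197 - 12q_F - 3(q_E) = 0.
Best responses: q_E = (119 - 3q_F)/7, q_F = (197 - 3q_E)/12.
Substituting one into the other gives q_E = 279/25 and q_F = 1022/75.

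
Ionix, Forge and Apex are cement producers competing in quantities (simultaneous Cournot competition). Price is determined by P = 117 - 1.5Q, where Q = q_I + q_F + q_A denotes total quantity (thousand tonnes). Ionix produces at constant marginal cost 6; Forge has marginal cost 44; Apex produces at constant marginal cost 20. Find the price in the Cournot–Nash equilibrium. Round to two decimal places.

46.75

Ionix's profit: π_I = (117 - 1.5Q)q_I - (6q_I). Setting ∂π_I/∂q_I = 0: 111 - 3q_I - (3/2)(q_F + q_A) = 0.
Forge's profit: π_F = (117 - 1.5Q)q_F - (44q_F). Setting ∂π_F/∂q_F = 0: 73 - 3q_F - (3/2)(q_I + q_A) = 0.
Apex's profit: π_A = (117 - 1.5Q)q_A - (20q_A). Setting ∂π_A/∂q_A = 0: 97 - 3q_A - (3/2)(q_I + q_F) = 0.
Summing all 3 equations gives 281 − 6Q = 0, hence Q = 281/6.
Back-substituting: q_I = (111 − 281/4)/(3/2) = 163/6, q_F = (73 − 281/4)/(3/2) = 11/6, q_A = (97 − 281/4)/(3/2) = 107/6.
Total output Q = 281/6, so price P = 117 - (3/2)·(281/6) = 187/4.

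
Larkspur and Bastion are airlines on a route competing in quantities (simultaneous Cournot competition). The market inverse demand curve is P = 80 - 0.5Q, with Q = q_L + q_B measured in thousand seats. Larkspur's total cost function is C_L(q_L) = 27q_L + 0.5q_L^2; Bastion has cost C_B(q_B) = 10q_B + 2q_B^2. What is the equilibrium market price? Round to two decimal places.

62.38

Larkspur's profit: π_L = (80 - 0.5Q)q_L - (27q_L + (1/2)q_L²). Setting ∂π_L/∂q_L = 0: 53 - 2q_L - (1/2)(q_B) = 0.
Bastion's first-order condition: 70 - 5q_B - (1/2)(q_L) = 0.
So q_L = (53 - (1/2)q_B)/2 and q_B = (70 - (1/2)q_L)/5.
Solving the pair: q_L = 920/39, q_B = 454/39.
Total output Q = 458/13, so price P = 80 - (1/2)·(458/13) = 811/13.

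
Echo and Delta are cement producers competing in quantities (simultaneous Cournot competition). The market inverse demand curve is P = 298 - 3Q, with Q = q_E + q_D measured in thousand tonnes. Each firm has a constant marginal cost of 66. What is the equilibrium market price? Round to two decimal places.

A representative firm's profit is π_i = q_i(298 - 3Q) - 66q_i.
First-order condition (treating rivals' output as given): 232 - 6q_i - 3q_j = 0.
By symmetry each firm produces the same amount; substituting q_j = q_i yields q_i = 232/9.
Total output Q = 464/9, so price P = 298 - 3·(464/9) = 430/3.

143.33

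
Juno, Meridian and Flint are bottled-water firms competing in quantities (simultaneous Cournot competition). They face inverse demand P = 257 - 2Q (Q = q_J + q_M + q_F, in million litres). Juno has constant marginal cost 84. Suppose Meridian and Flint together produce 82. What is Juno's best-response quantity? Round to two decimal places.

2.25

With rivals' combined output fixed at 82, Juno's profit is π_J = (257 - 2·82 - 2q_J)q_J - (84q_J) = (93 - 2q_J)q_J - (84q_J).
∂π_J/∂q_J = 9 - 4q_J = 0, so q_J = 9/4.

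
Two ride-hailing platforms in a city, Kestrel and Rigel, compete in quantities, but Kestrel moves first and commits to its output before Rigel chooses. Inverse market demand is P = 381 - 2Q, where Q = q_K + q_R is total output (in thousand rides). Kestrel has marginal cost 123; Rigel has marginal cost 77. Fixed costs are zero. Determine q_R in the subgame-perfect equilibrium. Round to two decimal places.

The follower Rigel best-responds to any q_K: π_R = (381 - 2Q)q_R - 77q_R.
Setting the follower's marginal profit to zero, 304 - 2q_K - 4q_R = 0, i.e. q_R = (304 - 2q_K)/4.
Kestrel substitutes q_R(q_K) into its own profit: π_K = q_K(381 - 2q_K - (304 - 2q_K)/2) - 123q_K = (229 - q_K)q_K - 123q_K.
Leader FOC: 106 - 2q_K = 0, so q_K = 53.
Then q_R = (304 - 2·53)/4 = 99/2.

49.50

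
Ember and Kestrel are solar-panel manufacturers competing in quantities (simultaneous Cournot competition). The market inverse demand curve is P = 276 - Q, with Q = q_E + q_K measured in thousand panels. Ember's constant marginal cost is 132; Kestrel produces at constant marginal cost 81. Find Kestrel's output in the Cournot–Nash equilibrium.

Ember's profit: π_E = (276 - Q)q_E - (132q_E). Setting ∂π_E/∂q_E = 0: 144 - 2q_E - (q_K) = 0.
Kestrel's profit: π_K = (276 - Q)q_K - (81q_K). Setting ∂π_K/∂q_K = 0: 195 - 2q_K - (q_E) = 0.
Best responses: q_E = (144 - q_K)/2, q_K = (195 - q_E)/2.
Solving the pair: q_E = 31, q_K = 82.

82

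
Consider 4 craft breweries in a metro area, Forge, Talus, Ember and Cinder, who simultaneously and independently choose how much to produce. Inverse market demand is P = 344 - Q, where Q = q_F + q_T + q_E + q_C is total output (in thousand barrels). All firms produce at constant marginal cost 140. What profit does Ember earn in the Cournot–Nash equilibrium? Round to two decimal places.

1664.64

A representative firm's profit is π_i = q_i(344 - Q) - 140q_i.
First-order condition (treating rivals' output as given): 204 - 2q_i - Σ_{j≠i} q_j = 0.
By symmetry each firm produces the same amount; substituting Σ_{j≠i} q_j = 3q_i yields q_i = 204/5.
Price P = 344 - 816/5 = 904/5.
Ember's profit: (904/5 - 140)·(204/5) = 1664.6400.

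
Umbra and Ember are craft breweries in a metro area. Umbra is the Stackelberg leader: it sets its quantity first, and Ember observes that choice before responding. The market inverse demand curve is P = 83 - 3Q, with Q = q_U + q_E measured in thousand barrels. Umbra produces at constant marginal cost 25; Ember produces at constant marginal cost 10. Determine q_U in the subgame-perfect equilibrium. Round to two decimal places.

Solve by backward induction. Given q_U, the follower Ember maximises π_E = (83 - 3q_U - 3q_E)q_E - 10q_E.
∂π_E/∂q_E = 73 - 3q_U - 6q_E = 0 gives the reaction function q_E = (73 - 3q_U)/6.
Umbra substitutes q_E(q_U) into its own profit: π_U = q_U(83 - 3q_U - (73 - 3q_U)/2) - 25q_U = (93/2 - (3/2)q_U)q_U - 25q_U.
Leader FOC: 43/2 - 3q_U = 0, so q_U = 43/6.
Then q_E = (73 - 3·(43/6))/6 = 103/12.

7.17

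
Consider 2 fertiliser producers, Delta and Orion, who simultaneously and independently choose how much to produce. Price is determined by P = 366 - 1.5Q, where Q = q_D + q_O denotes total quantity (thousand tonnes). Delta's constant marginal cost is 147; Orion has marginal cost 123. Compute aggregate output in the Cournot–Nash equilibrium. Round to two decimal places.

Delta's profit: π_D = (366 - 1.5Q)q_D - (147q_D). Setting ∂π_D/∂q_D = 0: 219 - 3q_D - (3/2)(q_O) = 0.
Orion's profit: π_O = (366 - 1.5Q)q_O - (123q_O). Setting ∂π_O/∂q_O = 0: 243 - 3q_O - (3/2)(q_D) = 0.
Best responses: q_D = (219 - (3/2)q_O)/3, q_O = (243 - (3/2)q_D)/3.
Substituting one into the other gives q_D = 130/3 and q_O = 178/3.
Total output Q = 130/3 + 178/3 = 308/3.

102.67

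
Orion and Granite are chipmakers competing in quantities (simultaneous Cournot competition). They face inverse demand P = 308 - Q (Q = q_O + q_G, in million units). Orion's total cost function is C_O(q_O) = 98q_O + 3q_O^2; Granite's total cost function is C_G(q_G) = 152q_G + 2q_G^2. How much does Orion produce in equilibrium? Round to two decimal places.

23.49

Orion's profit: π_O = (308 - Q)q_O - (98q_O + 3q_O²). Setting ∂π_O/∂q_O = 0: 210 - 8q_O - (q_G) = 0.
Granite's first-order condition: 156 - 6q_G - (q_O) = 0.
So q_O = (210 - q_G)/8 and q_G = (156 - q_O)/6.
Solving the pair: q_O = 1104/47, q_G = 1038/47.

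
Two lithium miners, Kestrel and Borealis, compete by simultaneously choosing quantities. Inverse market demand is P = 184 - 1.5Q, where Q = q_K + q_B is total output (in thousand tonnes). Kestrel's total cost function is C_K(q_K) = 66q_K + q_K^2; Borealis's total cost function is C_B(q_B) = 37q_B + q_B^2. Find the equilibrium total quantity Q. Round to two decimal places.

Kestrel's profit: π_K = (184 - 1.5Q)q_K - (66q_K + q_K²). Setting ∂π_K/∂q_K = 0: 118 - 5q_K - (3/2)(q_B) = 0.
Borealis's profit: π_B = (184 - 1.5Q)q_B - (37q_B + q_B²). Setting ∂π_B/∂q_B = 0: 147 - 5q_B - (3/2)(q_K) = 0.
Rearranging gives the reaction functions q_K = (118 - (3/2)q_B)/5 and q_B = (147 - (3/2)q_K)/5.
Solving the pair: q_K = 1478/91, q_B = 24.5275.
Total output Q = 1478/91 + 24.5275 = 530/13.

40.77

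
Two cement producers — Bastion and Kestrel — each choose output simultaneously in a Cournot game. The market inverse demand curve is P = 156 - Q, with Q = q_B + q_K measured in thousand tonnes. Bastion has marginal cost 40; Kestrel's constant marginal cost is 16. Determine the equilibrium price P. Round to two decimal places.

Bastion's profit: π_B = (156 - Q)q_B - (40q_B). Setting ∂π_B/∂q_B = 0: 116 - 2q_B - (q_K) = 0.
Kestrel's profit: π_K = (156 - Q)q_K - (16q_K). Setting ∂π_K/∂q_K = 0: 140 - 2q_K - (q_B) = 0.
Rearranging gives the reaction functions q_B = (116 - q_K)/2 and q_K = (140 - q_B)/2.
Substituting one into the other gives q_B = 92/3 and q_K = 164/3.
Total output Q = 256/3, so price P = 156 - 256/3 = 212/3.

70.67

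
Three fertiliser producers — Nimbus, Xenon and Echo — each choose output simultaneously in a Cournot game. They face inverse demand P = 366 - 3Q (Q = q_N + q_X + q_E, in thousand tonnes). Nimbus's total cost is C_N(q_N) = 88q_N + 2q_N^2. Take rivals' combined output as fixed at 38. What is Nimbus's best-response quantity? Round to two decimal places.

16.40

With rivals' combined output fixed at 38, Nimbus's profit is π_N = (366 - 3·38 - 3q_N)q_N - (88q_N + 2q_N²) = (252 - 3q_N)q_N - (88q_N + 2q_N²).
∂π_N/∂q_N = 164 - 10q_N = 0, so q_N = 82/5.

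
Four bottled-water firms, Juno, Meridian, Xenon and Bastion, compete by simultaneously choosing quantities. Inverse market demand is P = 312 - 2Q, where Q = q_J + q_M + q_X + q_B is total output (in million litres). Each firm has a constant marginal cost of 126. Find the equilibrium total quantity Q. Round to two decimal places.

74.40

Each firm earns π_i = (312 - 2Q)q_i - 126q_i.
First-order condition (treating rivals' output as given): 186 - 4q_i - 2·Σ_{j≠i} q_j = 0.
With identical firms every q_j equals q_i, so Σ_{j≠i} q_j = 3q_i and 186 = 10q_i, giving q_i = 93/5.
Total output Q = 93/5 + 93/5 + 93/5 + 93/5 = 372/5.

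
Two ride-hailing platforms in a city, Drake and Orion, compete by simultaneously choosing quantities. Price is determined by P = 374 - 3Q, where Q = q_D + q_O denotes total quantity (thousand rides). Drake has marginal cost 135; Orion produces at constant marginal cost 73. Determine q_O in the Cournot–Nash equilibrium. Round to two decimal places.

Drake's profit: π_D = (374 - 3Q)q_D - (135q_D). Setting ∂π_D/∂q_D = 0: 239 - 6q_D - 3(q_O) = 0.
Orion's first-order condition: 301 - 6q_O - 3(q_D) = 0.
Rearranging gives the reaction functions q_D = (239 - 3q_O)/6 and q_O = (301 - 3q_D)/6.
Substituting one into the other gives q_D = 59/3 and q_O = 121/3.

40.33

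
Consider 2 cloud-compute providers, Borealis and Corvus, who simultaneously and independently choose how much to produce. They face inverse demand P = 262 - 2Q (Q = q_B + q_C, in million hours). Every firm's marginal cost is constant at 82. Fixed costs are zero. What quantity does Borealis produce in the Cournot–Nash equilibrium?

A representative firm's profit is π_i = q_i(262 - 2Q) - 82q_i.
Setting ∂π_i/∂q_i = 0 with rivals' quantities fixed: 180 - 4q_i - 2q_j = 0.
By symmetry each firm produces the same amount; substituting q_j = q_i yields q_i = 180/6 = 30.

30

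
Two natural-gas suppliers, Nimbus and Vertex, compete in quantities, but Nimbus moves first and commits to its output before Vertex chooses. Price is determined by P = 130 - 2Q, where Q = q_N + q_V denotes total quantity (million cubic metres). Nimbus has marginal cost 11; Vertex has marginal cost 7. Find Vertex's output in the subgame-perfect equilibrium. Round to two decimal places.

16.38

The follower Vertex best-responds to any q_N: π_V = (130 - 2Q)q_V - 7q_V.
Follower FOC: 123 - 2q_N - 4q_V = 0, so q_V(q_N) = (123 - 2q_N)/4.
Nimbus substitutes q_V(q_N) into its own profit: π_N = q_N(130 - 2q_N - (123 - 2q_N)/2) - 11q_N = (137/2 - q_N)q_N - 11q_N.
Maximising: ∂π_N/∂q_N = 115/2 - 2q_N = 0, giving q_N = 115/4.
Then q_V = (123 - 2·(115/4))/4 = 131/8.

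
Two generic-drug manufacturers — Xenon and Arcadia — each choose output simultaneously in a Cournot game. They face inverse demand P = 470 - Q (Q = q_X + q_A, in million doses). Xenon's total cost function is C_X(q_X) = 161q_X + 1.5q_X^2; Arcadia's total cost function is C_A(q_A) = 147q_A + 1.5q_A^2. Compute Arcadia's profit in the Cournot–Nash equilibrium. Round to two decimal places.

Xenon's profit: π_X = (470 - Q)q_X - (161q_X + (3/2)q_X²). Setting ∂π_X/∂q_X = 0: 309 - 5q_X - (q_A) = 0.
Arcadia's first-order condition: 323 - 5q_A - (q_X) = 0.
Rearranging gives the reaction functions q_X = (309 - q_A)/5 and q_A = (323 - q_X)/5.
Substituting one into the other gives q_X = 611/12 and q_A = 653/12.
Price P = 470 - 316/3 = 1094/3.
Arcadia's profit: (1094/3)·(653/12) - 147·(653/12) - (3/2)(653/12)² = 7402.9340.

7402.93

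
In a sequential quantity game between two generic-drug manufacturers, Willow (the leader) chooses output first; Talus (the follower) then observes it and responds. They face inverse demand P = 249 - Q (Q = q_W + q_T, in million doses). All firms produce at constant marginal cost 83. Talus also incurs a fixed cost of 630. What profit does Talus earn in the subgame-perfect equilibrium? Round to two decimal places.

1092.25

Solve by backward induction. Given q_W, the follower Talus maximises π_T = (249 - q_W - q_T)q_T - 83q_T.
Setting the follower's marginal profit to zero, 166 - q_W - 2q_T = 0, i.e. q_T = (166 - q_W)/2.
Willow substitutes q_T(q_W) into its own profit: π_W = q_W(249 - q_W - (166 - q_W)/2) - 83q_W = (166 - (1/2)q_W)q_W - 83q_W.
Leader FOC: 83 - q_W = 0, so q_W = 83.
Then q_T = (166 - 83)/2 = 83/2.
Price P = 249 - 249/2 = 249/2.
Talus's profit: (249/2 - 83)·(83/2) - 630 = 1092.2500.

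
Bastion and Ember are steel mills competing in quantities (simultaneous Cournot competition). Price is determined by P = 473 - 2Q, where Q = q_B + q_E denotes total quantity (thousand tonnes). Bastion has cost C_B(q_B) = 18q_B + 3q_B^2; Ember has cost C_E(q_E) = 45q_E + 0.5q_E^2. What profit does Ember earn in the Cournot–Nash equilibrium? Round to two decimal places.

Bastion's profit: π_B = (473 - 2Q)q_B - (18q_B + 3q_B²). Setting ∂π_B/∂q_B = 0: 455 - 10q_B - 2(q_E) = 0.
Ember's profit: π_E = (473 - 2Q)q_E - (45q_E + (1/2)q_E²). Setting ∂π_E/∂q_E = 0: 428 - 5q_E - 2(q_B) = 0.
Best responses: q_B = (455 - 2q_E)/10, q_E = (428 - 2q_B)/5.
Solving the pair: q_B = 1419/46, q_E = 1685/23.
Price P = 473 - 2·104.1087 = 264.7826.
Ember's profit: 264.7826·(1685/23) - 45·(1685/23) - (1/2)(1685/23)² = 13417.8875.

13417.89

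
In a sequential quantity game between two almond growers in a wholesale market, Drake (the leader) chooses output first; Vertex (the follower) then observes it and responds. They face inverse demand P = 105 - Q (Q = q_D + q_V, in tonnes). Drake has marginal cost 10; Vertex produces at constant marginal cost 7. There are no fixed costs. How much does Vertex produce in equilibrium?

26

The follower Vertex best-responds to any q_D: π_V = (105 - Q)q_V - 7q_V.
Setting the follower's marginal profit to zero, 98 - q_D - 2q_V = 0, i.e. q_V = (98 - q_D)/2.
Drake substitutes q_V(q_D) into its own profit: π_D = q_D(105 - q_D - (98 - q_D)/2) - 10q_D = (56 - (1/2)q_D)q_D - 10q_D.
Maximising: ∂π_D/∂q_D = 46 - q_D = 0, giving q_D = 46.
Then q_V = (98 - 46)/2 = 26.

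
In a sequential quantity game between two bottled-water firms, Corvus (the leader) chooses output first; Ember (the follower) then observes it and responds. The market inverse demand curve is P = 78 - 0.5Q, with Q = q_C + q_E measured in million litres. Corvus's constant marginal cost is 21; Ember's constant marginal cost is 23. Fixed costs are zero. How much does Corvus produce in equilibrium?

The follower Ember best-responds to any q_C: π_E = (78 - 0.5Q)q_E - 23q_E.
∂π_E/∂q_E = 55 - (1/2)q_C - q_E = 0 gives the reaction function q_E = (55 - (1/2)q_C).
Corvus substitutes q_E(q_C) into its own profit: π_C = q_C(78 - (1/2)q_C - (55 - (1/2)q_C)/2) - 21q_C = (101/2 - (1/4)q_C)q_C - 21q_C.
The leader's first-order condition 59/2 - (1/2)q_C = 0 yields q_C = 59.
Then q_E = (55 - (1/2)·59) = 51/2.

59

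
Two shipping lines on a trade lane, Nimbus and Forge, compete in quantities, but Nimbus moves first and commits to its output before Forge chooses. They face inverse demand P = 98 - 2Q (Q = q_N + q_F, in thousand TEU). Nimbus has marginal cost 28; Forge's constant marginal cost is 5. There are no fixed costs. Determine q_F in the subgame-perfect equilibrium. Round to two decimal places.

17.38

Solve by backward induction. Given q_N, the follower Forge maximises π_F = (98 - 2q_N - 2q_F)q_F - 5q_F.
Setting the follower's marginal profit to zero, 93 - 2q_N - 4q_F = 0, i.e. q_F = (93 - 2q_N)/4.
Nimbus substitutes q_F(q_N) into its own profit: π_N = q_N(98 - 2q_N - (93 - 2q_N)/2) - 28q_N = (103/2 - q_N)q_N - 28q_N.
Maximising: ∂π_N/∂q_N = 47/2 - 2q_N = 0, giving q_N = 47/4.
Then q_F = (93 - 2·(47/4))/4 = 139/8.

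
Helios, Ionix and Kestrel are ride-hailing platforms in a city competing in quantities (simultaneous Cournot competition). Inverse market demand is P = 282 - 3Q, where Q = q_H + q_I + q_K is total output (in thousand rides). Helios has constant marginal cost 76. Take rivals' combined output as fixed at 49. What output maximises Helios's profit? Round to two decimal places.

9.83

With rivals' combined output fixed at 49, Helios's profit is π_H = (282 - 3·49 - 3q_H)q_H - (76q_H) = (135 - 3q_H)q_H - (76q_H).
∂π_H/∂q_H = 59 - 6q_H = 0, so q_H = 59/6.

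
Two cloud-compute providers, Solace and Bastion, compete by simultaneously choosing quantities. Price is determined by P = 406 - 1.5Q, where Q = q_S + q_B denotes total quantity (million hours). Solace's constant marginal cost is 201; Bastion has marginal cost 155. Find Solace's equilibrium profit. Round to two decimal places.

Solace's profit: π_S = (406 - 1.5Q)q_S - (201q_S). Setting ∂π_S/∂q_S = 0: 205 - 3q_S - (3/2)(q_B) = 0.
Bastion's profit: π_B = (406 - 1.5Q)q_B - (155q_B). Setting ∂π_B/∂q_B = 0: 251 - 3q_B - (3/2)(q_S) = 0.
So q_S = (205 - (3/2)q_B)/3 and q_B = (251 - (3/2)q_S)/3.
Substituting one into the other gives q_S = 106/3 and q_B = 66.
Price P = 406 - (3/2)·(304/3) = 254.
Solace's profit: (254 - 201)·(106/3) = 1872.6667.

1872.67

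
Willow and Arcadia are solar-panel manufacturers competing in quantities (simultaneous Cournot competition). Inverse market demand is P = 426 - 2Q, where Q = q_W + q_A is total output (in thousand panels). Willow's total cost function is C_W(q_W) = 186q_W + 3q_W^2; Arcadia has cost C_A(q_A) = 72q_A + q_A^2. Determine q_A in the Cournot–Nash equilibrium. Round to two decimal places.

Willow's profit: π_W = (426 - 2Q)q_W - (186q_W + 3q_W²). Setting ∂π_W/∂q_W = 0: 240 - 10q_W - 2(q_A) = 0.
Arcadia's profit: π_A = (426 - 2Q)q_A - (72q_A + q_A²). Setting ∂π_A/∂q_A = 0: 354 - 6q_A - 2(q_W) = 0.
So q_W = (240 - 2q_A)/10 and q_A = (354 - 2q_W)/6.
Solving the pair: q_W = 183/14, q_A = 765/14.

54.64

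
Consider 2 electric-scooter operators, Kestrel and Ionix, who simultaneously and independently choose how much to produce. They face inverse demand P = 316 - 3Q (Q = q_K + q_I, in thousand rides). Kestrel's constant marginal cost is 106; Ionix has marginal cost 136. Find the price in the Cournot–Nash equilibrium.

Kestrel's profit: π_K = (316 - 3Q)q_K - (106q_K). Setting ∂π_K/∂q_K = 0: 210 - 6q_K - 3(q_I) = 0.
Ionix's first-order condition: 180 - 6q_I - 3(q_K) = 0.
So q_K = (210 - 3q_I)/6 and q_I = (180 - 3q_K)/6.
Substituting one into the other gives q_K = 80/3 and q_I = 50/3.
Total output Q = 130/3, so price P = 316 - 3·(130/3) = 186.

186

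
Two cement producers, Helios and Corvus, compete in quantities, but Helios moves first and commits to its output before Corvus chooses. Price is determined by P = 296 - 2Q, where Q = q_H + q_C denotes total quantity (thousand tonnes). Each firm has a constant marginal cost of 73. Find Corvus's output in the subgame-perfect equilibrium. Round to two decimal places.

27.88

The follower Corvus best-responds to any q_H: π_C = (296 - 2Q)q_C - 73q_C.
∂π_C/∂q_C = 223 - 2q_H - 4q_C = 0 gives the reaction function q_C = (223 - 2q_H)/4.
The leader anticipates this reaction. Substituting into P = 296 - 2Q gives P = 369/2 - q_H, so π_H = (369/2 - q_H)q_H - 73q_H.
The leader's first-order condition 223/2 - 2q_H = 0 yields q_H = 223/4.
Then q_C = (223 - 2·(223/4))/4 = 223/8.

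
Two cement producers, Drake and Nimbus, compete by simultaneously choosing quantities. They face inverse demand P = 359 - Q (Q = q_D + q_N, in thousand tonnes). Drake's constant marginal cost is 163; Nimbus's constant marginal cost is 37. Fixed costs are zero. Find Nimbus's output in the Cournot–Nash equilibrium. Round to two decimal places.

Drake's profit: π_D = (359 - Q)q_D - (163q_D). Setting ∂π_D/∂q_D = 0: 196 - 2q_D - (q_N) = 0.
Nimbus's first-order condition: 322 - 2q_N - (q_D) = 0.
Best responses: q_D = (196 - q_N)/2, q_N = (322 - q_D)/2.
Substituting one into the other gives q_D = 70/3 and q_N = 448/3.

149.33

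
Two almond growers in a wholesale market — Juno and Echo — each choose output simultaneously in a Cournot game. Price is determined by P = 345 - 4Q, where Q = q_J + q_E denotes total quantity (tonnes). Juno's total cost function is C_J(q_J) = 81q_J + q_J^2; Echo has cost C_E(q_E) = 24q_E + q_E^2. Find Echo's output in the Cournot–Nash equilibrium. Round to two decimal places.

Juno's profit: π_J = (345 - 4Q)q_J - (81q_J + q_J²). Setting ∂π_J/∂q_J = 0: 264 - 10q_J - 4(q_E) = 0.
Echo's first-order condition: 321 - 10q_E - 4(q_J) = 0.
Best responses: q_J = (264 - 4q_E)/10, q_E = (321 - 4q_J)/10.
Solving the pair: q_J = 113/7, q_E = 359/14.

25.64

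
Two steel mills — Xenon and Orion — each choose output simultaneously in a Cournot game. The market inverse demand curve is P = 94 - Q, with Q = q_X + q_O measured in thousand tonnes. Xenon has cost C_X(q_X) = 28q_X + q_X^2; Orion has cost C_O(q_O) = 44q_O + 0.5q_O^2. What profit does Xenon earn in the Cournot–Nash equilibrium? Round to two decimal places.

362.05

Xenon's profit: π_X = (94 - Q)q_X - (28q_X + q_X²). Setting ∂π_X/∂q_X = 0: 66 - 4q_X - (q_O) = 0.
Orion's profit: π_O = (94 - Q)q_O - (44q_O + (1/2)q_O²). Setting ∂π_O/∂q_O = 0: 50 - 3q_O - (q_X) = 0.
So q_X = (66 - q_O)/4 and q_O = (50 - q_X)/3.
Solving the pair: q_X = 148/11, q_O = 134/11.
Price P = 94 - 282/11 = 752/11.
Xenon's profit: (752/11)·(148/11) - 28·(148/11) - (148/11)² = 362.0496.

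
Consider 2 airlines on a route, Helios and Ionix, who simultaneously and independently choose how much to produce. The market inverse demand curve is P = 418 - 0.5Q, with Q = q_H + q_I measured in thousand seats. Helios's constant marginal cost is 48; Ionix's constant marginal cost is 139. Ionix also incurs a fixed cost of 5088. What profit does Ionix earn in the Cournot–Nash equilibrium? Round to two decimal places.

2766.22

Helios's profit: π_H = (418 - 0.5Q)q_H - (48q_H). Setting ∂π_H/∂q_H = 0: 370 - q_H - (1/2)(q_I) = 0.
Ionix's first-order condition: 279 - q_I - (1/2)(q_H) = 0.
Best responses: q_H = (370 - (1/2)q_I), q_I = (279 - (1/2)q_H).
Solving the pair: q_H = 922/3, q_I = 376/3.
Price P = 418 - (1/2)·(1298/3) = 605/3.
Ionix's profit: (605/3 - 139)·(376/3) - 5088 = 2766.2222.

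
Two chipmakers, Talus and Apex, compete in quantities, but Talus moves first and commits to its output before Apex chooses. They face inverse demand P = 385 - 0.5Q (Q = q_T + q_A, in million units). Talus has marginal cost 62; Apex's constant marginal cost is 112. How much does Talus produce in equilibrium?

373

The follower Apex best-responds to any q_T: π_A = (385 - 0.5Q)q_A - 112q_A.
∂π_A/∂q_A = 273 - (1/2)q_T - q_A = 0 gives the reaction function q_A = (273 - (1/2)q_T).
Talus substitutes q_A(q_T) into its own profit: π_T = q_T(385 - (1/2)q_T - (273 - (1/2)q_T)/2) - 62q_T = (497/2 - (1/4)q_T)q_T - 62q_T.
Leader FOC: 373/2 - (1/2)q_T = 0, so q_T = 373.
Then q_A = (273 - (1/2)·373) = 173/2.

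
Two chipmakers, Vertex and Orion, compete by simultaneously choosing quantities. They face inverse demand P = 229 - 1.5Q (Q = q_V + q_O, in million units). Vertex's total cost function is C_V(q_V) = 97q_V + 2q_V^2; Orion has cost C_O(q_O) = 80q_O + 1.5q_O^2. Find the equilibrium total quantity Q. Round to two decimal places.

Vertex's profit: π_V = (229 - 1.5Q)q_V - (97q_V + 2q_V²). Setting ∂π_V/∂q_V = 0: 132 - 7q_V - (3/2)(q_O) = 0.
Orion's profit: π_O = (229 - 1.5Q)q_O - (80q_O + (3/2)q_O²). Setting ∂π_O/∂q_O = 0: 149 - 6q_O - (3/2)(q_V) = 0.
So q_V = (132 - (3/2)q_O)/7 and q_O = (149 - (3/2)q_V)/6.
Substituting one into the other gives q_V = 758/53 and q_O = 21.2579.
Total output Q = 758/53 + 21.2579 = 35.5597.

35.56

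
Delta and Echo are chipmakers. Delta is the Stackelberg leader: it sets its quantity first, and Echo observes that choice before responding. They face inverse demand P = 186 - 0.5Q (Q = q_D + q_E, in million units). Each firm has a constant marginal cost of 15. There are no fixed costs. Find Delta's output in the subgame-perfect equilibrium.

171

Solve by backward induction. Given q_D, the follower Echo maximises π_E = (186 - (1/2)q_D - (1/2)q_E)q_E - 15q_E.
∂π_E/∂q_E = 171 - (1/2)q_D - q_E = 0 gives the reaction function q_E = (171 - (1/2)q_D).
The leader anticipates this reaction. Substituting into P = 186 - 0.5Q gives P = 201/2 - (1/4)q_D, so π_D = (201/2 - (1/4)q_D)q_D - 15q_D.
The leader's first-order condition 171/2 - (1/2)q_D = 0 yields q_D = 171.
Then q_E = (171 - (1/2)·171) = 171/2.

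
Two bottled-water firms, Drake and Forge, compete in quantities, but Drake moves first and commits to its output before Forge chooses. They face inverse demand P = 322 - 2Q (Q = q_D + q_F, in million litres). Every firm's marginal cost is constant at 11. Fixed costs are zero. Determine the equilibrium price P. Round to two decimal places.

88.75

The follower Forge best-responds to any q_D: π_F = (322 - 2Q)q_F - 11q_F.
Setting the follower's marginal profit to zero, 311 - 2q_D - 4q_F = 0, i.e. q_F = (311 - 2q_D)/4.
Drake substitutes q_F(q_D) into its own profit: π_D = q_D(322 - 2q_D - (311 - 2q_D)/2) - 11q_D = (333/2 - q_D)q_D - 11q_D.
Leader FOC: 311/2 - 2q_D = 0, so q_D = 311/4.
Then q_F = (311 - 2·(311/4))/4 = 311/8.
Total output Q = 933/8, so price P = 322 - 2·(933/8) = 355/4.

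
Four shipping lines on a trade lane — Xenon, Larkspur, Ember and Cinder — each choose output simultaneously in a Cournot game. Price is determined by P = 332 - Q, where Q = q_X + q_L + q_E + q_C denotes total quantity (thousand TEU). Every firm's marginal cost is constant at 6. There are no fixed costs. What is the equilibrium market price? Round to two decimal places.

A representative firm's profit is π_i = q_i(332 - Q) - 6q_i.
First-order condition (treating rivals' output as given): 326 - 2q_i - Σ_{j≠i} q_j = 0.
With identical firms every q_j equals q_i, so Σ_{j≠i} q_j = 3q_i and 326 = 5q_i, giving q_i = 326/5.
Total output Q = 1304/5, so price P = 332 - 1304/5 = 356/5.

71.20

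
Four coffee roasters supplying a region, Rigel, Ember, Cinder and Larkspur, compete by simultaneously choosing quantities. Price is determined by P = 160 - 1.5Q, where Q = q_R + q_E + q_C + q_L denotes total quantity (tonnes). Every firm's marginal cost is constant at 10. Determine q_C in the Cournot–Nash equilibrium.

A representative firm's profit is π_i = q_i(160 - 1.5Q) - 10q_i.
First-order condition (treating rivals' output as given): 150 - 3q_i - (3/2)·Σ_{j≠i} q_j = 0.
With identical firms every q_j equals q_i, so Σ_{j≠i} q_j = 3q_i and 150 = (15/2)q_i, giving q_i = 20.

20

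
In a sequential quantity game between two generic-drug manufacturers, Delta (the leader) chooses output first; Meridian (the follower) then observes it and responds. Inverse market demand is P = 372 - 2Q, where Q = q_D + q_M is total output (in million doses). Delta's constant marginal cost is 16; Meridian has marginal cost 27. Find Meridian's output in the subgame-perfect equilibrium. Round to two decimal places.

40.38

Solve by backward induction. Given q_D, the follower Meridian maximises π_M = (372 - 2q_D - 2q_M)q_M - 27q_M.
Follower FOC: 345 - 2q_D - 4q_M = 0, so q_M(q_D) = (345 - 2q_D)/4.
The leader anticipates this reaction. Substituting into P = 372 - 2Q gives P = 399/2 - q_D, so π_D = (399/2 - q_D)q_D - 16q_D.
Maximising: ∂π_D/∂q_D = 367/2 - 2q_D = 0, giving q_D = 367/4.
Then q_M = (345 - 2·(367/4))/4 = 323/8.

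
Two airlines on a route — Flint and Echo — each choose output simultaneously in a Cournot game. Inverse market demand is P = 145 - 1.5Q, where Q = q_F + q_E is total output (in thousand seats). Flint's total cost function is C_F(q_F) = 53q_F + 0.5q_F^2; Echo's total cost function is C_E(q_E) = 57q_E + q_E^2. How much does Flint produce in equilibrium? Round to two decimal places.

Flint's profit: π_F = (145 - 1.5Q)q_F - (53q_F + (1/2)q_F²). Setting ∂π_F/∂q_F = 0: 92 - 4q_F - (3/2)(q_E) = 0.
Echo's first-order condition: 88 - 5q_E - (3/2)(q_F) = 0.
So q_F = (92 - (3/2)q_E)/4 and q_E = (88 - (3/2)q_F)/5.
Substituting one into the other gives q_F = 1312/71 and q_E = 856/71.

18.48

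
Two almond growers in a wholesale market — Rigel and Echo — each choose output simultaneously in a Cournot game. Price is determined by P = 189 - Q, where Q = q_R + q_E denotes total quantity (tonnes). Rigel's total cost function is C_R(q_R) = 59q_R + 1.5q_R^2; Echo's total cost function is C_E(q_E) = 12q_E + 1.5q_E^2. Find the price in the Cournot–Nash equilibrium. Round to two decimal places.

137.83

Rigel's profit: π_R = (189 - Q)q_R - (59q_R + (3/2)q_R²). Setting ∂π_R/∂q_R = 0: 130 - 5q_R - (q_E) = 0.
Echo's first-order condition: 177 - 5q_E - (q_R) = 0.
Best responses: q_R = (130 - q_E)/5, q_E = (177 - q_R)/5.
Substituting one into the other gives q_R = 473/24 and q_E = 755/24.
Total output Q = 307/6, so price P = 189 - 307/6 = 827/6.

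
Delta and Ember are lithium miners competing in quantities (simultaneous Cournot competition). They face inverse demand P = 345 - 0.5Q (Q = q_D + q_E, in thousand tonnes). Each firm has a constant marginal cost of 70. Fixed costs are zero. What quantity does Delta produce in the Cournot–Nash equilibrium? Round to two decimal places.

Each firm earns π_i = (345 - 0.5Q)q_i - 70q_i.
First-order condition (treating rivals' output as given): 275 - q_i - (1/2)q_j = 0.
With identical firms every q_j equals q_i, so q_j = q_i and 275 = (3/2)q_i, giving q_i = 550/3.

183.33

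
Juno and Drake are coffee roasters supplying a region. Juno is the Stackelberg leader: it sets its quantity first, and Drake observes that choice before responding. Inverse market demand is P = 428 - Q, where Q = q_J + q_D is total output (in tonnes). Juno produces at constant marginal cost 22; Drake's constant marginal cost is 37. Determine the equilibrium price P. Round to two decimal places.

127.25

The follower Drake best-responds to any q_J: π_D = (428 - Q)q_D - 37q_D.
Follower FOC: 391 - q_J - 2q_D = 0, so q_D(q_J) = (391 - q_J)/2.
Juno substitutes q_D(q_J) into its own profit: π_J = q_J(428 - q_J - (391 - q_J)/2) - 22q_J = (465/2 - (1/2)q_J)q_J - 22q_J.
Leader FOC: 421/2 - q_J = 0, so q_J = 421/2.
Then q_D = (391 - 421/2)/2 = 361/4.
Total output Q = 1203/4, so price P = 428 - 1203/4 = 509/4.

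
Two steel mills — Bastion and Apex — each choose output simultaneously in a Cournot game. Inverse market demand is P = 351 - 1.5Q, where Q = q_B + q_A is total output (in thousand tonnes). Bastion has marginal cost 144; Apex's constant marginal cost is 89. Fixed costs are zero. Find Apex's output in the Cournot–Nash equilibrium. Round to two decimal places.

70.44

Bastion's profit: π_B = (351 - 1.5Q)q_B - (144q_B). Setting ∂π_B/∂q_B = 0: 207 - 3q_B - (3/2)(q_A) = 0.
Apex's profit: π_A = (351 - 1.5Q)q_A - (89q_A). Setting ∂π_A/∂q_A = 0: 262 - 3q_A - (3/2)(q_B) = 0.
Best responses: q_B = (207 - (3/2)q_A)/3, q_A = (262 - (3/2)q_B)/3.
Substituting one into the other gives q_B = 304/9 and q_A = 634/9.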